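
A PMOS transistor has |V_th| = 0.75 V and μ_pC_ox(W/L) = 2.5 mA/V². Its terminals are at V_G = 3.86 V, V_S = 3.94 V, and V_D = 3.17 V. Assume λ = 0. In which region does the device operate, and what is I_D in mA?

Cutoff; I_D = 0 mA

V_SG = V_S − V_G = 3.94 − 3.86 = 0.08 V; V_SD = V_S − V_D = 3.94 − 3.17 = 0.77 V.
V_SG = 0.08 V < |V_th| = 0.75 V, so the transistor is in cutoff.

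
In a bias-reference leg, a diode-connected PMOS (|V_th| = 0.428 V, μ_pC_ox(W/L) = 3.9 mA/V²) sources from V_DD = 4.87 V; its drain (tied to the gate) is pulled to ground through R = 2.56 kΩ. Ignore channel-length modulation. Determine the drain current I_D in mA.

With gate tied to drain, V_SG = V_SD ≥ V_SG − |V_th|, so the device is in saturation.
KCL at the drain: ½ k_p (V_SG − |V_th|)² = (V_DD − V_SG)/R.
Let x = V_SG − 0.428. Then 4.99 x² + x − 4.442 = 0, giving x = 0.848 V (positive root), so V_SG = 1.28 V.
I_D = (V_DD − V_SG)/R = (4.87 − 1.28) / 2.56 = 1.4 mA.

I_D = 1.40 mA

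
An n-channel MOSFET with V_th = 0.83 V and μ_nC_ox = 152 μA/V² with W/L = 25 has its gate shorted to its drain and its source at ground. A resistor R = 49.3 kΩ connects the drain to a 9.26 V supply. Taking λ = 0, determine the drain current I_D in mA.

With gate tied to drain, V_GS = V_DS ≥ V_GS − V_th, so the device is in saturation.
k_n = μ_nC_ox · (W/L) = 3.8 mA/V².
KCL at the drain: ½ k_n (V_GS − V_th)² = (V_DD − V_GS)/R.
Let x = V_GS − 0.83. Then 93.7 x² + x − 8.43 = 0, giving x = 0.295 V (positive root), so V_GS = 1.12 V.
I_D = (V_DD − V_GS)/R = (9.26 − 1.12) / 49.3 = 0.165 mA.

I_D = 0.165 mA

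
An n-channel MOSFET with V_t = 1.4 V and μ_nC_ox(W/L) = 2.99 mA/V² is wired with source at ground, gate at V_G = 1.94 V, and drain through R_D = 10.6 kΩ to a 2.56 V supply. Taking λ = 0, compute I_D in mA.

I_D = 0.226 mA

V_GS = V_G = 1.94 V, so V_ov = 1.94 − 1.4 = 0.54 V.
Assume saturation: I_D = ½ k_n V_ov² = 0.5 × 2.99 × 0.54² = 0.436 mA, giving V_DS = V_DD − I_D R_D = 2.56 − 0.436 × 10.6 = -2.06 V.
But -2.06 V < V_ov = 0.54 V, so the device is actually in triode.
In triode I_D = k_n[V_ov V_DS − ½ V_DS²] and I_D = (V_DD − V_DS)/R_D. Equating: 15.8 V_DS² − 18.11 V_DS + 2.56 = 0, giving V_DS = 0.165 V (the root below V_ov).
I_D = (2.56 − 0.165) / 10.6 = 0.226 mA.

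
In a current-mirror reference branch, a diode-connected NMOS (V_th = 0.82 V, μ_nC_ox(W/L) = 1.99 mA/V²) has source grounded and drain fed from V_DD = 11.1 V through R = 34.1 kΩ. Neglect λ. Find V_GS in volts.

With gate tied to drain, V_GS = V_DS ≥ V_GS − V_th, so the device is in saturation.
KCL at the drain: ½ k_n (V_GS − V_th)² = (V_DD − V_GS)/R.
Let x = V_GS − 0.82. Then 33.9 x² + x − 10.28 = 0, giving x = 0.536 V (positive root), so V_GS = 1.36 V.
I_D = (V_DD − V_GS)/R = (11.1 − 1.36) / 34.1 = 0.286 mA.

V_GS = 1.36 V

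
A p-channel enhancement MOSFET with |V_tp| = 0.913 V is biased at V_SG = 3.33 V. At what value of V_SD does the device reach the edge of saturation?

The boundary between triode and saturation is V_SD = V_SG − |V_tp| = V_ov.
V_ov = 3.33 − 0.913 = 2.42 V.

V_SD,sat = 2.42 V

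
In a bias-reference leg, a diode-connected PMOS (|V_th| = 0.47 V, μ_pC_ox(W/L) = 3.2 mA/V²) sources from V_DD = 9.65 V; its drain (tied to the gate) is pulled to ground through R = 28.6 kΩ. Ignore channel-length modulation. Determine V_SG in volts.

With gate tied to drain, V_SG = V_SD ≥ V_SG − |V_th|, so the device is in saturation.
KCL at the drain: ½ k_p (V_SG − |V_th|)² = (V_DD − V_SG)/R.
Let x = V_SG − 0.47. Then 45.8 x² + x − 9.18 = 0, giving x = 0.437 V (positive root), so V_SG = 0.907 V.
I_D = (V_DD − V_SG)/R = (9.65 − 0.907) / 28.6 = 0.306 mA.

V_SG = 0.907 V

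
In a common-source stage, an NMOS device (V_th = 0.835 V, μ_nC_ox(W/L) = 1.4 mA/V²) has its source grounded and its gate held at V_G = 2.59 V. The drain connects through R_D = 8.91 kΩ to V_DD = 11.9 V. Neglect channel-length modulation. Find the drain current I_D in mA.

V_GS = V_G = 2.59 V, so V_ov = 2.59 − 0.835 = 1.75 V.
Assume saturation: I_D = ½ k_n V_ov² = 0.5 × 1.4 × 1.75² = 2.16 mA, giving V_DS = V_DD − I_D R_D = 11.9 − 2.16 × 8.91 = -7.31 V.
But -7.31 V < V_ov = 1.75 V, so the device is actually in triode.
In triode I_D = k_n[V_ov V_DS − ½ V_DS²] and I_D = (V_DD − V_DS)/R_D. Equating: 6.24 V_DS² − 22.89 V_DS + 11.9 = 0, giving V_DS = 0.627 V (the root below V_ov).
I_D = (11.9 − 0.627) / 8.91 = 1.27 mA.

I_D = 1.27 mA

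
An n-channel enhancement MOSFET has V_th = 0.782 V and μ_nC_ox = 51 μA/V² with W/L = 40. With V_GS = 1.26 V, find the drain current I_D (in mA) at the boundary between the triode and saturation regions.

At the boundary V_DS = V_ov = V_GS − V_th = 1.26 − 0.782 = 0.478 V.
k_n = μ_nC_ox · (W/L) = 2.04 mA/V².
I_D = ½ k_n V_ov² = 0.5 × 2.04 × 0.478² = 0.233 mA.

I_D = 0.233 mA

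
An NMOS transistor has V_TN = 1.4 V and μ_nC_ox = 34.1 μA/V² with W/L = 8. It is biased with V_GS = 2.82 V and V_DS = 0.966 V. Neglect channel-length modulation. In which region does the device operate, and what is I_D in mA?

Triode; I_D = 0.247 mA

k_n = μ_nC_ox · (W/L) = 0.2728 mA/V².
V_ov = V_GS − V_TN = 2.82 − 1.4 = 1.42 V.
Since V_DS = 0.966 V < V_ov = 1.42 V, the device is in the triode region.
I_D = k_n [V_ov · V_DS − ½ V_DS²] = 0.2728 × [1.42 × 0.966 − 0.5 × 0.966²] = 0.247 mA.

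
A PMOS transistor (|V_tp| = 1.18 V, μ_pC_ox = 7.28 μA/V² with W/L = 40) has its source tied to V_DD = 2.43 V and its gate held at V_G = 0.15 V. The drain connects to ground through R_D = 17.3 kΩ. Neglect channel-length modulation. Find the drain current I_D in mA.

I_D = 0.114 mA

V_SG = V_DD − V_G = 2.43 − 0.15 = 2.28 V, so V_ov = 2.28 − 1.18 = 1.1 V.
k_p = μ_pC_ox · (W/L) = 0.2912 mA/V².
Assume saturation: I_D = ½ k_p V_ov² = 0.5 × 0.2912 × 1.1² = 0.176 mA, giving V_SD = V_DD − I_D R_D = 2.43 − 0.176 × 17.3 = -0.618 V.
But -0.618 V < V_ov = 1.1 V, so the device is actually in triode.
In triode I_D = k_p[V_ov V_SD − ½ V_SD²] and I_D = (V_DD − V_SD)/R_D. Equating: 2.52 V_SD² − 6.542 V_SD + 2.43 = 0, giving V_SD = 0.449 V (the root below V_ov).
I_D = (2.43 − 0.449) / 17.3 = 0.114 mA.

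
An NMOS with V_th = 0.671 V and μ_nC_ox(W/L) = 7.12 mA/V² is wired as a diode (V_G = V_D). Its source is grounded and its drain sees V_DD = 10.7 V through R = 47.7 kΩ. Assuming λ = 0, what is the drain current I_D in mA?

With gate tied to drain, V_GS = V_DS ≥ V_GS − V_th, so the device is in saturation.
KCL at the drain: ½ k_n (V_GS − V_th)² = (V_DD − V_GS)/R.
Let x = V_GS − 0.671. Then 170 x² + x − 10.03 = 0, giving x = 0.24 V (positive root), so V_GS = 0.911 V.
I_D = (V_DD − V_GS)/R = (10.7 − 0.911) / 47.7 = 0.205 mA.

I_D = 0.205 mA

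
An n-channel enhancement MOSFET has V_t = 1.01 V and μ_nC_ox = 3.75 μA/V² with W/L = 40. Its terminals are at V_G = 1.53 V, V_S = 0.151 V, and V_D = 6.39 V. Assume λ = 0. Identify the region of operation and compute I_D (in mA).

V_GS = V_G − V_S = 1.53 − 0.151 = 1.38 V; V_DS = V_D − V_S = 6.39 − 0.151 = 6.24 V.
k_n = μ_nC_ox · (W/L) = 0.15 mA/V².
V_ov = V_GS − V_t = 1.38 − 1.01 = 0.369 V.
Since V_DS = 6.24 V ≥ V_ov = 0.369 V, the device is in saturation.
I_D = ½ k_n V_ov² = 0.5 × 0.15 × 0.369² = 0.0102 mA.

Saturation; I_D = 0.0102 mA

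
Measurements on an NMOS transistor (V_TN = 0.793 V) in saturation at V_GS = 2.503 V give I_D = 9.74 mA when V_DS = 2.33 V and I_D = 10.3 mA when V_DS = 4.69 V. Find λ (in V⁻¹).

With V_GS fixed, I_D ∝ (1 + λ V_DS) in saturation, so I_D2/I_D1 = (1 + λ V_DS2)/(1 + λ V_DS1).
10.3/9.74 = 1.057 = (1 + 4.69 λ)/(1 + 2.33 λ).
Solving: λ (I_D1 V_DS2 − I_D2 V_DS1) = I_D2 − I_D1, so λ = (10.3 − 9.74) / (9.74 × 4.69 − 10.3 × 2.33) = 0.56 / 21.7 = 0.0258 V⁻¹.

λ = 0.0258 V⁻¹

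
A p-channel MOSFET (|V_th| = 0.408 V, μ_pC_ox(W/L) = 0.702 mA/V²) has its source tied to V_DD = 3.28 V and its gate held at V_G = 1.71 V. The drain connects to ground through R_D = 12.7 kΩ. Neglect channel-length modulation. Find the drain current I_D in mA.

V_SG = V_DD − V_G = 3.28 − 1.71 = 1.57 V, so V_ov = 1.57 − 0.408 = 1.16 V.
Assume saturation: I_D = ½ k_p V_ov² = 0.5 × 0.702 × 1.16² = 0.474 mA, giving V_SD = V_DD − I_D R_D = 3.28 − 0.474 × 12.7 = -2.74 V.
But -2.74 V < V_ov = 1.16 V, so the device is actually in triode.
In triode I_D = k_p[V_ov V_SD − ½ V_SD²] and I_D = (V_DD − V_SD)/R_D. Equating: 4.46 V_SD² − 11.36 V_SD + 3.28 = 0, giving V_SD = 0.332 V (the root below V_ov).
I_D = (3.28 − 0.332) / 12.7 = 0.232 mA.

I_D = 0.232 mA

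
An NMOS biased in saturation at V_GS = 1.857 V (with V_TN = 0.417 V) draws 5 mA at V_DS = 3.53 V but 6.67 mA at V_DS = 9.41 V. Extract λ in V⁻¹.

λ = 0.0710 V⁻¹

With V_GS fixed, I_D ∝ (1 + λ V_DS) in saturation, so I_D2/I_D1 = (1 + λ V_DS2)/(1 + λ V_DS1).
6.67/5 = 1.334 = (1 + 9.41 λ)/(1 + 3.53 λ).
Solving: λ (I_D1 V_DS2 − I_D2 V_DS1) = I_D2 − I_D1, so λ = (6.67 − 5) / (5 × 9.41 − 6.67 × 3.53) = 1.67 / 23.5 = 0.071 V⁻¹.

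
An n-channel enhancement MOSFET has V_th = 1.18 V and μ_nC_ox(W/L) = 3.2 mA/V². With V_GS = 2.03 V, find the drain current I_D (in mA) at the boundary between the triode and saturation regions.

At the boundary V_DS = V_ov = V_GS − V_th = 2.03 − 1.18 = 0.85 V.
I_D = ½ k_n V_ov² = 0.5 × 3.2 × 0.85² = 1.16 mA.

I_D = 1.16 mA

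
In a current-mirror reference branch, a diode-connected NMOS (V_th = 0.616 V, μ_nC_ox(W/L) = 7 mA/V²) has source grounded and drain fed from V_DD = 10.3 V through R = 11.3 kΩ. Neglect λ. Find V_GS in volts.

V_GS = 1.10 V

With gate tied to drain, V_GS = V_DS ≥ V_GS − V_th, so the device is in saturation.
KCL at the drain: ½ k_n (V_GS − V_th)² = (V_DD − V_GS)/R.
Let x = V_GS − 0.616. Then 39.6 x² + x − 9.684 = 0, giving x = 0.482 V (positive root), so V_GS = 1.1 V.
I_D = (V_DD − V_GS)/R = (10.3 − 1.1) / 11.3 = 0.814 mA.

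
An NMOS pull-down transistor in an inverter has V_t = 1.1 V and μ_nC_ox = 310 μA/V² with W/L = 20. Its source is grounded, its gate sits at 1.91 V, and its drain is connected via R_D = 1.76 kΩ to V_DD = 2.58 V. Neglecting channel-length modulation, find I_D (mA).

V_GS = V_G = 1.91 V, so V_ov = 1.91 − 1.1 = 0.81 V.
k_n = μ_nC_ox · (W/L) = 6.2 mA/V².
Assume saturation: I_D = ½ k_n V_ov² = 0.5 × 6.2 × 0.81² = 2.03 mA, giving V_DS = V_DD − I_D R_D = 2.58 − 2.03 × 1.76 = -1 V.
But -1 V < V_ov = 0.81 V, so the device is actually in triode.
In triode I_D = k_n[V_ov V_DS − ½ V_DS²] and I_D = (V_DD − V_DS)/R_D. Equating: 5.46 V_DS² − 9.839 V_DS + 2.58 = 0, giving V_DS = 0.318 V (the root below V_ov).
I_D = (2.58 − 0.318) / 1.76 = 1.28 mA.

I_D = 1.28 mA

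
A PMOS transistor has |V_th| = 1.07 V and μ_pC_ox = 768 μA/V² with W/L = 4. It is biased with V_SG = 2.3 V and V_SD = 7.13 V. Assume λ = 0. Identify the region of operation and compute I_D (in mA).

Saturation; I_D = 2.32 mA

k_p = μ_pC_ox · (W/L) = 3.072 mA/V².
V_ov = V_SG − |V_th| = 2.3 − 1.07 = 1.23 V.
Since V_SD = 7.13 V ≥ V_ov = 1.23 V, the device is in saturation.
I_D = ½ k_p V_ov² = 0.5 × 3.072 × 1.23² = 2.32 mA.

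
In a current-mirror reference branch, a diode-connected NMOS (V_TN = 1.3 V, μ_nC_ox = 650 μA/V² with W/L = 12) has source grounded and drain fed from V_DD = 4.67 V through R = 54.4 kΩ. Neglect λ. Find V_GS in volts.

With gate tied to drain, V_GS = V_DS ≥ V_GS − V_TN, so the device is in saturation.
k_n = μ_nC_ox · (W/L) = 7.8 mA/V².
KCL at the drain: ½ k_n (V_GS − V_TN)² = (V_DD − V_GS)/R.
Let x = V_GS − 1.3. Then 212 x² + x − 3.37 = 0, giving x = 0.124 V (positive root), so V_GS = 1.42 V.
I_D = (V_DD − V_GS)/R = (4.67 − 1.42) / 54.4 = 0.0597 mA.

V_GS = 1.42 V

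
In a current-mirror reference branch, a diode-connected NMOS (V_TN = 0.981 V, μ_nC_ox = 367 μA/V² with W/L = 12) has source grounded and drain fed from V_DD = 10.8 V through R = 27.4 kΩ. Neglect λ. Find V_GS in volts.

With gate tied to drain, V_GS = V_DS ≥ V_GS − V_TN, so the device is in saturation.
k_n = μ_nC_ox · (W/L) = 4.404 mA/V².
KCL at the drain: ½ k_n (V_GS − V_TN)² = (V_DD − V_GS)/R.
Let x = V_GS − 0.981. Then 60.3 x² + x − 9.819 = 0, giving x = 0.395 V (positive root), so V_GS = 1.38 V.
I_D = (V_DD − V_GS)/R = (10.8 − 1.38) / 27.4 = 0.344 mA.

V_GS = 1.38 V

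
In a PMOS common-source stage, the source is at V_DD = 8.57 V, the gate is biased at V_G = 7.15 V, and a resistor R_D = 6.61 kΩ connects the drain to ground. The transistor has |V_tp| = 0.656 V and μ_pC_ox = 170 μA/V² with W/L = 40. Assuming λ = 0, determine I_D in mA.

I_D = 1.25 mA

V_SG = V_DD − V_G = 8.57 − 7.15 = 1.42 V, so V_ov = 1.42 − 0.656 = 0.764 V.
k_p = μ_pC_ox · (W/L) = 6.8 mA/V².
Assume saturation: I_D = ½ k_p V_ov² = 0.5 × 6.8 × 0.764² = 1.98 mA, giving V_SD = V_DD − I_D R_D = 8.57 − 1.98 × 6.61 = -4.55 V.
But -4.55 V < V_ov = 0.764 V, so the device is actually in triode.
In triode I_D = k_p[V_ov V_SD − ½ V_SD²] and I_D = (V_DD − V_SD)/R_D. Equating: 22.5 V_SD² − 35.34 V_SD + 8.57 = 0, giving V_SD = 0.3 V (the root below V_ov).
I_D = (8.57 − 0.3) / 6.61 = 1.25 mA.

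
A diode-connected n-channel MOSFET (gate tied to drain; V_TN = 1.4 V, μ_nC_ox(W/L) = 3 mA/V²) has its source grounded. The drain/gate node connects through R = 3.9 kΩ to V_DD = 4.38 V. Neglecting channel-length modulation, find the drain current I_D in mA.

I_D = 0.602 mA

With gate tied to drain, V_GS = V_DS ≥ V_GS − V_TN, so the device is in saturation.
KCL at the drain: ½ k_n (V_GS − V_TN)² = (V_DD − V_GS)/R.
Let x = V_GS − 1.4. Then 5.85 x² + x − 2.98 = 0, giving x = 0.633 V (positive root), so V_GS = 2.03 V.
I_D = (V_DD − V_GS)/R = (4.38 − 2.03) / 3.9 = 0.602 mA.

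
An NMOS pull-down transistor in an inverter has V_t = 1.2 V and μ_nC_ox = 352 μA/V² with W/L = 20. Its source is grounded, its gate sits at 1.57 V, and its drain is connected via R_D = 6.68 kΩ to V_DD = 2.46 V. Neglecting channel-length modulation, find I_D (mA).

I_D = 0.343 mA

V_GS = V_G = 1.57 V, so V_ov = 1.57 − 1.2 = 0.37 V.
k_n = μ_nC_ox · (W/L) = 7.04 mA/V².
Assume saturation: I_D = ½ k_n V_ov² = 0.5 × 7.04 × 0.37² = 0.482 mA, giving V_DS = V_DD − I_D R_D = 2.46 − 0.482 × 6.68 = -0.759 V.
But -0.759 V < V_ov = 0.37 V, so the device is actually in triode.
In triode I_D = k_n[V_ov V_DS − ½ V_DS²] and I_D = (V_DD − V_DS)/R_D. Equating: 23.5 V_DS² − 18.4 V_DS + 2.46 = 0, giving V_DS = 0.171 V (the root below V_ov).
I_D = (2.46 − 0.171) / 6.68 = 0.343 mA.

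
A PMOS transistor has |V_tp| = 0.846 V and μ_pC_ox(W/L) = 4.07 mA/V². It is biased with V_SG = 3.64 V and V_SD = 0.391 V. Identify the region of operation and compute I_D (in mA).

Triode; I_D = 4.14 mA

V_ov = V_SG − |V_tp| = 3.64 − 0.846 = 2.79 V.
Since V_SD = 0.391 V < V_ov = 2.79 V, the device is in the triode region.
I_D = k_p [V_ov · V_SD − ½ V_SD²] = 4.07 × [2.79 × 0.391 − 0.5 × 0.391²] = 4.14 mA.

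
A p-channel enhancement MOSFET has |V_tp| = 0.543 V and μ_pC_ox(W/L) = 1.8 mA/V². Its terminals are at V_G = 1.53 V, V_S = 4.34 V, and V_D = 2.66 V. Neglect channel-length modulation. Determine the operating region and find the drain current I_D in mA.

Triode; I_D = 4.32 mA

V_SG = V_S − V_G = 4.34 − 1.53 = 2.81 V; V_SD = V_S − V_D = 4.34 − 2.66 = 1.68 V.
V_ov = V_SG − |V_tp| = 2.81 − 0.543 = 2.27 V.
Since V_SD = 1.68 V < V_ov = 2.27 V, the device is in the triode region.
I_D = k_p [V_ov · V_SD − ½ V_SD²] = 1.8 × [2.27 × 1.68 − 0.5 × 1.68²] = 4.32 mA.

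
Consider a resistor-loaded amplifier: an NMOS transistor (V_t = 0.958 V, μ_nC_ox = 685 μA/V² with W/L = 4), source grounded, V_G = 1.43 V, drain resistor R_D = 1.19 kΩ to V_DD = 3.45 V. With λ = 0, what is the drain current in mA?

I_D = 0.305 mA

V_GS = V_G = 1.43 V, so V_ov = 1.43 − 0.958 = 0.472 V.
k_n = μ_nC_ox · (W/L) = 2.74 mA/V².
Assume saturation: I_D = ½ k_n V_ov² = 0.5 × 2.74 × 0.472² = 0.305 mA, giving V_DS = V_DD − I_D R_D = 3.45 − 0.305 × 1.19 = 3.09 V.
V_DS = 3.09 V ≥ V_ov = 0.472 V, confirming saturation.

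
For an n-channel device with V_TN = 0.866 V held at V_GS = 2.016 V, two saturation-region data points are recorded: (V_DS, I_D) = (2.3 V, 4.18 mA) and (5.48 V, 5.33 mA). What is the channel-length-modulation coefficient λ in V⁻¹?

With V_GS fixed, I_D ∝ (1 + λ V_DS) in saturation, so I_D2/I_D1 = (1 + λ V_DS2)/(1 + λ V_DS1).
5.33/4.18 = 1.275 = (1 + 5.48 λ)/(1 + 2.3 λ).
Solving: λ (I_D1 V_DS2 − I_D2 V_DS1) = I_D2 − I_D1, so λ = (5.33 − 4.18) / (4.18 × 5.48 − 5.33 × 2.3) = 1.15 / 10.6 = 0.108 V⁻¹.

λ = 0.108 V⁻¹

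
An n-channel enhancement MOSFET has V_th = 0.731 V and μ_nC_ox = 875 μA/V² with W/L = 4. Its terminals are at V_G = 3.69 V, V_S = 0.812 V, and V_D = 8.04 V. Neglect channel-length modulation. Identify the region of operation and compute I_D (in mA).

V_GS = V_G − V_S = 3.69 − 0.812 = 2.88 V; V_DS = V_D − V_S = 8.04 − 0.812 = 7.23 V.
k_n = μ_nC_ox · (W/L) = 3.5 mA/V².
V_ov = V_GS − V_th = 2.88 − 0.731 = 2.15 V.
Since V_DS = 7.23 V ≥ V_ov = 2.15 V, the device is in saturation.
I_D = ½ k_n V_ov² = 0.5 × 3.5 × 2.15² = 8.07 mA.

Saturation; I_D = 8.07 mA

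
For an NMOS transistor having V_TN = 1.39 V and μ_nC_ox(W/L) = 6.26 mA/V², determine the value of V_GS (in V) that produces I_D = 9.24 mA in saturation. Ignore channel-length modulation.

V_GS = 3.11 V

In saturation I_D = ½ k_n (V_GS − V_TN)², so V_GS − V_TN = √(2 I_D / k_n) = √(2 × 9.24 / 6.26) = 1.72 V.
V_GS = 1.39 + 1.72 = 3.11 V.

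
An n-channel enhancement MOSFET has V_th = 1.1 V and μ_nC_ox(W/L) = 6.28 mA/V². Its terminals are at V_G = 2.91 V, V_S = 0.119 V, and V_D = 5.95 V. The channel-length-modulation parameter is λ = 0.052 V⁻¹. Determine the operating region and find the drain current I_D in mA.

Saturation; I_D = 11.7 mA

V_GS = V_G − V_S = 2.91 − 0.119 = 2.79 V; V_DS = V_D − V_S = 5.95 − 0.119 = 5.83 V.
V_ov = V_GS − V_th = 2.79 − 1.1 = 1.69 V.
Since V_DS = 5.83 V ≥ V_ov = 1.69 V, the device is in saturation.
I_D = ½ k_n V_ov² (1 + λ V_DS) = 0.5 × 6.28 × 1.69² × (1 + 0.052 × 5.83) = 11.7 mA.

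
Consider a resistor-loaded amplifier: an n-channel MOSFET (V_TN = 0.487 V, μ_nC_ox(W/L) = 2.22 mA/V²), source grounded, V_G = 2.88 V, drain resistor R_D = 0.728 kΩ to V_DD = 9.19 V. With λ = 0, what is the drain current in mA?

I_D = 6.36 mA

V_GS = V_G = 2.88 V, so V_ov = 2.88 − 0.487 = 2.39 V.
Assume saturation: I_D = ½ k_n V_ov² = 0.5 × 2.22 × 2.39² = 6.36 mA, giving V_DS = V_DD − I_D R_D = 9.19 − 6.36 × 0.728 = 4.56 V.
V_DS = 4.56 V ≥ V_ov = 2.39 V, confirming saturation.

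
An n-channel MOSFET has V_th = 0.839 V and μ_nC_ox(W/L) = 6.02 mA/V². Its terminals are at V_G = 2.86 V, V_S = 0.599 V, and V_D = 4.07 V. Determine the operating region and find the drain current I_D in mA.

V_GS = V_G − V_S = 2.86 − 0.599 = 2.26 V; V_DS = V_D − V_S = 4.07 − 0.599 = 3.47 V.
V_ov = V_GS − V_th = 2.26 − 0.839 = 1.42 V.
Since V_DS = 3.47 V ≥ V_ov = 1.42 V, the device is in saturation.
I_D = ½ k_n V_ov² = 0.5 × 6.02 × 1.42² = 6.09 mA.

Saturation; I_D = 6.09 mA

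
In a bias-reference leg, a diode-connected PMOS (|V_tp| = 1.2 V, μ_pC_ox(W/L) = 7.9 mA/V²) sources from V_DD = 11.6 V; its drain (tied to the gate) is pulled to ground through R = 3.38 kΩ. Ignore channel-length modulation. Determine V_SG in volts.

With gate tied to drain, V_SG = V_SD ≥ V_SG − |V_tp|, so the device is in saturation.
KCL at the drain: ½ k_p (V_SG − |V_tp|)² = (V_DD − V_SG)/R.
Let x = V_SG − 1.2. Then 13.4 x² + x − 10.4 = 0, giving x = 0.846 V (positive root), so V_SG = 2.05 V.
I_D = (V_DD − V_SG)/R = (11.6 − 2.05) / 3.38 = 2.83 mA.

V_SG = 2.05 V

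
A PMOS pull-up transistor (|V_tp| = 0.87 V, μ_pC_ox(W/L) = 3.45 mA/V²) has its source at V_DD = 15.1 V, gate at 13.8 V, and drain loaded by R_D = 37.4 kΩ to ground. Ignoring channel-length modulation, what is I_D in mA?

I_D = 0.319 mA

V_SG = V_DD − V_G = 15.1 − 13.8 = 1.3 V, so V_ov = 1.3 − 0.87 = 0.43 V.
Assume saturation: I_D = ½ k_p V_ov² = 0.5 × 3.45 × 0.43² = 0.319 mA, giving V_SD = V_DD − I_D R_D = 15.1 − 0.319 × 37.4 = 3.17 V.
V_SD = 3.17 V ≥ V_ov = 0.43 V, confirming saturation.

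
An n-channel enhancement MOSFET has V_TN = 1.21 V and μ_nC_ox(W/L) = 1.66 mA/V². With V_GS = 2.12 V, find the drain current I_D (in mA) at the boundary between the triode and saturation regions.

At the boundary V_DS = V_ov = V_GS − V_TN = 2.12 − 1.21 = 0.91 V.
I_D = ½ k_n V_ov² = 0.5 × 1.66 × 0.91² = 0.687 mA.

I_D = 0.687 mA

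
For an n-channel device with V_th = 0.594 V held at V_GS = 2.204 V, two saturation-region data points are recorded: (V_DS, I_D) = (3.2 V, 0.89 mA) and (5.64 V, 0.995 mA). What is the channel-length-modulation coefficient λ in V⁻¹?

λ = 0.0572 V⁻¹

With V_GS fixed, I_D ∝ (1 + λ V_DS) in saturation, so I_D2/I_D1 = (1 + λ V_DS2)/(1 + λ V_DS1).
0.995/0.89 = 1.118 = (1 + 5.64 λ)/(1 + 3.2 λ).
Solving: λ (I_D1 V_DS2 − I_D2 V_DS1) = I_D2 − I_D1, so λ = (0.995 − 0.89) / (0.89 × 5.64 − 0.995 × 3.2) = 0.105 / 1.84 = 0.0572 V⁻¹.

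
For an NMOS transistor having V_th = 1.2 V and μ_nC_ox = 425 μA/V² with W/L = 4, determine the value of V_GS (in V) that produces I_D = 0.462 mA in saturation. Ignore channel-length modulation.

k_n = μ_nC_ox · (W/L) = 1.7 mA/V².
In saturation I_D = ½ k_n (V_GS − V_th)², so V_GS − V_th = √(2 I_D / k_n) = √(2 × 0.462 / 1.7) = 0.737 V.
V_GS = 1.2 + 0.737 = 1.94 V.

V_GS = 1.94 V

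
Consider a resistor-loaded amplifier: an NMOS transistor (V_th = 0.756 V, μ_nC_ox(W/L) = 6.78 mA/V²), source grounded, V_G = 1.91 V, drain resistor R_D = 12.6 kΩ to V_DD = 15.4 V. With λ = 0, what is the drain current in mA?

V_GS = V_G = 1.91 V, so V_ov = 1.91 − 0.756 = 1.15 V.
Assume saturation: I_D = ½ k_n V_ov² = 0.5 × 6.78 × 1.15² = 4.51 mA, giving V_DS = V_DD − I_D R_D = 15.4 − 4.51 × 12.6 = -41.5 V.
But -41.5 V < V_ov = 1.15 V, so the device is actually in triode.
In triode I_D = k_n[V_ov V_DS − ½ V_DS²] and I_D = (V_DD − V_DS)/R_D. Equating: 42.7 V_DS² − 99.58 V_DS + 15.4 = 0, giving V_DS = 0.167 V (the root below V_ov).
I_D = (15.4 − 0.167) / 12.6 = 1.21 mA.

I_D = 1.21 mA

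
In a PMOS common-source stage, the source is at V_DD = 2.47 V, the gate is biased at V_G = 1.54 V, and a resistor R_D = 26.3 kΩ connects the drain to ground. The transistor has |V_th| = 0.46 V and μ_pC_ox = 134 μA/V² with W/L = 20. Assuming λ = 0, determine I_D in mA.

I_D = 0.0909 mA

V_SG = V_DD − V_G = 2.47 − 1.54 = 0.93 V, so V_ov = 0.93 − 0.46 = 0.47 V.
k_p = μ_pC_ox · (W/L) = 2.68 mA/V².
Assume saturation: I_D = ½ k_p V_ov² = 0.5 × 2.68 × 0.47² = 0.296 mA, giving V_SD = V_DD − I_D R_D = 2.47 − 0.296 × 26.3 = -5.31 V.
But -5.31 V < V_ov = 0.47 V, so the device is actually in triode.
In triode I_D = k_p[V_ov V_SD − ½ V_SD²] and I_D = (V_DD − V_SD)/R_D. Equating: 35.2 V_SD² − 34.13 V_SD + 2.47 = 0, giving V_SD = 0.0788 V (the root below V_ov).
I_D = (2.47 − 0.0788) / 26.3 = 0.0909 mA.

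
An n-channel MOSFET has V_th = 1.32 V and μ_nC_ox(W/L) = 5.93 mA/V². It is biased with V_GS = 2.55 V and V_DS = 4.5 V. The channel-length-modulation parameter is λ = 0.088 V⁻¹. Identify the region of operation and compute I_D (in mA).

V_ov = V_GS − V_th = 2.55 − 1.32 = 1.23 V.
Since V_DS = 4.5 V ≥ V_ov = 1.23 V, the device is in saturation.
I_D = ½ k_n V_ov² (1 + λ V_DS) = 0.5 × 5.93 × 1.23² × (1 + 0.088 × 4.5) = 6.26 mA.

Saturation; I_D = 6.26 mA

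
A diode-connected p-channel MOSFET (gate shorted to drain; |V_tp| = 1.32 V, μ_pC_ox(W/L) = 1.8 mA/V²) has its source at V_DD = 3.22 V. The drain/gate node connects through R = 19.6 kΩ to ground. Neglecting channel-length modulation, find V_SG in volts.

With gate tied to drain, V_SG = V_SD ≥ V_SG − |V_tp|, so the device is in saturation.
KCL at the drain: ½ k_p (V_SG − |V_tp|)² = (V_DD − V_SG)/R.
Let x = V_SG − 1.32. Then 17.6 x² + x − 1.9 = 0, giving x = 0.301 V (positive root), so V_SG = 1.62 V.
I_D = (V_DD − V_SG)/R = (3.22 − 1.62) / 19.6 = 0.0816 mA.

V_SG = 1.62 V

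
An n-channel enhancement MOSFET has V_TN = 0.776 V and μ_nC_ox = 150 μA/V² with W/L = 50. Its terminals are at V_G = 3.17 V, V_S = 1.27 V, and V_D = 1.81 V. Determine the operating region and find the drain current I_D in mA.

V_GS = V_G − V_S = 3.17 − 1.27 = 1.9 V; V_DS = V_D − V_S = 1.81 − 1.27 = 0.54 V.
k_n = μ_nC_ox · (W/L) = 7.5 mA/V².
V_ov = V_GS − V_TN = 1.9 − 0.776 = 1.12 V.
Since V_DS = 0.54 V < V_ov = 1.12 V, the device is in the triode region.
I_D = k_n [V_ov · V_DS − ½ V_DS²] = 7.5 × [1.12 × 0.54 − 0.5 × 0.54²] = 3.46 mA.

Triode; I_D = 3.46 mA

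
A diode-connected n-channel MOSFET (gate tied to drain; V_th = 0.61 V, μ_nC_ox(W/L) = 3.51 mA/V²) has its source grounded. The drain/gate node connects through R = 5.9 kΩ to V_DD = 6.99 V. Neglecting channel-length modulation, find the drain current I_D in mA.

With gate tied to drain, V_GS = V_DS ≥ V_GS − V_th, so the device is in saturation.
KCL at the drain: ½ k_n (V_GS − V_th)² = (V_DD − V_GS)/R.
Let x = V_GS − 0.61. Then 10.4 x² + x − 6.38 = 0, giving x = 0.738 V (positive root), so V_GS = 1.35 V.
I_D = (V_DD − V_GS)/R = (6.99 − 1.35) / 5.9 = 0.956 mA.

I_D = 0.956 mA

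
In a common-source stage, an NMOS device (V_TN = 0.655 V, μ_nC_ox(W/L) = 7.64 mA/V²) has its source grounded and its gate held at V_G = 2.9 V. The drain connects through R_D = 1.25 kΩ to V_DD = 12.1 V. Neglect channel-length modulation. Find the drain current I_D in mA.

V_GS = V_G = 2.9 V, so V_ov = 2.9 − 0.655 = 2.25 V.
Assume saturation: I_D = ½ k_n V_ov² = 0.5 × 7.64 × 2.25² = 19.3 mA, giving V_DS = V_DD − I_D R_D = 12.1 − 19.3 × 1.25 = -12 V.
But -12 V < V_ov = 2.25 V, so the device is actually in triode.
In triode I_D = k_n[V_ov V_DS − ½ V_DS²] and I_D = (V_DD − V_DS)/R_D. Equating: 4.77 V_DS² − 22.44 V_DS + 12.1 = 0, giving V_DS = 0.621 V (the root below V_ov).
I_D = (12.1 − 0.621) / 1.25 = 9.18 mA.

I_D = 9.18 mA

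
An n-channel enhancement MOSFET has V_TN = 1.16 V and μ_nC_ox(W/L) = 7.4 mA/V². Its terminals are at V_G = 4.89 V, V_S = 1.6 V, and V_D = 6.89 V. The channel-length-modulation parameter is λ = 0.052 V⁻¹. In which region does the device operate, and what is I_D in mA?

Saturation; I_D = 21.4 mA

V_GS = V_G − V_S = 4.89 − 1.6 = 3.29 V; V_DS = V_D − V_S = 6.89 − 1.6 = 5.29 V.
V_ov = V_GS − V_TN = 3.29 − 1.16 = 2.13 V.
Since V_DS = 5.29 V ≥ V_ov = 2.13 V, the device is in saturation.
I_D = ½ k_n V_ov² (1 + λ V_DS) = 0.5 × 7.4 × 2.13² × (1 + 0.052 × 5.29) = 21.4 mA.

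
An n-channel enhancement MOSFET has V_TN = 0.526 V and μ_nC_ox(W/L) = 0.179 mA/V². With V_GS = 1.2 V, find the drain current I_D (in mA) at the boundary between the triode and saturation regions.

At the boundary V_DS = V_ov = V_GS − V_TN = 1.2 − 0.526 = 0.674 V.
I_D = ½ k_n V_ov² = 0.5 × 0.179 × 0.674² = 0.0407 mA.

I_D = 0.0407 mA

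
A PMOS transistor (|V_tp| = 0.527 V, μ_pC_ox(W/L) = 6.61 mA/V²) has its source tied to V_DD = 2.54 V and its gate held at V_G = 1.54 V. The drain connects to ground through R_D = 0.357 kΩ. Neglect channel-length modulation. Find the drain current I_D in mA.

I_D = 0.739 mA

V_SG = V_DD − V_G = 2.54 − 1.54 = 1 V, so V_ov = 1 − 0.527 = 0.473 V.
Assume saturation: I_D = ½ k_p V_ov² = 0.5 × 6.61 × 0.473² = 0.739 mA, giving V_SD = V_DD − I_D R_D = 2.54 − 0.739 × 0.357 = 2.28 V.
V_SD = 2.28 V ≥ V_ov = 0.473 V, confirming saturation.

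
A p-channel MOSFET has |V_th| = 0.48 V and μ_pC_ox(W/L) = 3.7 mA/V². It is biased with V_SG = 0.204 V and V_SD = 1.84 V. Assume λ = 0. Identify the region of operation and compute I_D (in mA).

Cutoff; I_D = 0 mA

V_SG = 0.204 V < |V_th| = 0.48 V, so the transistor is in cutoff.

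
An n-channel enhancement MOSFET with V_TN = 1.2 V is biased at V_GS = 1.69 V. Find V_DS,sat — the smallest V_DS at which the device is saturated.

The boundary between triode and saturation is V_DS = V_GS − V_TN = V_ov.
V_ov = 1.69 − 1.2 = 0.49 V.

V_DS,sat = 0.490 V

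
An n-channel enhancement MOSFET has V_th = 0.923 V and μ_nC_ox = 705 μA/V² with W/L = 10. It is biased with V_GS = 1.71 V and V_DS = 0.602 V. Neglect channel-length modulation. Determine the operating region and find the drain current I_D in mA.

Triode; I_D = 2.06 mA

k_n = μ_nC_ox · (W/L) = 7.05 mA/V².
V_ov = V_GS − V_th = 1.71 − 0.923 = 0.787 V.
Since V_DS = 0.602 V < V_ov = 0.787 V, the device is in the triode region.
I_D = k_n [V_ov · V_DS − ½ V_DS²] = 7.05 × [0.787 × 0.602 − 0.5 × 0.602²] = 2.06 mA.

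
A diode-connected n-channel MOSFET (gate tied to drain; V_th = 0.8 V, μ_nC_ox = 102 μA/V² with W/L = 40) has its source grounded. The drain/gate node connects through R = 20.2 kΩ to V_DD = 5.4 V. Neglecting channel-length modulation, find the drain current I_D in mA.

I_D = 0.212 mA

With gate tied to drain, V_GS = V_DS ≥ V_GS − V_th, so the device is in saturation.
k_n = μ_nC_ox · (W/L) = 4.08 mA/V².
KCL at the drain: ½ k_n (V_GS − V_th)² = (V_DD − V_GS)/R.
Let x = V_GS − 0.8. Then 41.2 x² + x − 4.6 = 0, giving x = 0.322 V (positive root), so V_GS = 1.12 V.
I_D = (V_DD − V_GS)/R = (5.4 − 1.12) / 20.2 = 0.212 mA.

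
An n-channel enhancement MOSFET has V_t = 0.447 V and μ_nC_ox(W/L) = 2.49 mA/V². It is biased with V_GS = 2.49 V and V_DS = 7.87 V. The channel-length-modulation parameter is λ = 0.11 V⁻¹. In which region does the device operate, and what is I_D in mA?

V_ov = V_GS − V_t = 2.49 − 0.447 = 2.04 V.
Since V_DS = 7.87 V ≥ V_ov = 2.04 V, the device is in saturation.
I_D = ½ k_n V_ov² (1 + λ V_DS) = 0.5 × 2.49 × 2.04² × (1 + 0.11 × 7.87) = 9.7 mA.

Saturation; I_D = 9.70 mA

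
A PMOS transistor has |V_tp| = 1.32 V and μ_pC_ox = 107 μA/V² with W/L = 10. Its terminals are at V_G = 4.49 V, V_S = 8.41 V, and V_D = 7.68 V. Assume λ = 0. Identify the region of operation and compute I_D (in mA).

Triode; I_D = 1.75 mA

V_SG = V_S − V_G = 8.41 − 4.49 = 3.92 V; V_SD = V_S − V_D = 8.41 − 7.68 = 0.73 V.
k_p = μ_pC_ox · (W/L) = 1.07 mA/V².
V_ov = V_SG − |V_tp| = 3.92 − 1.32 = 2.6 V.
Since V_SD = 0.73 V < V_ov = 2.6 V, the device is in the triode region.
I_D = k_p [V_ov · V_SD − ½ V_SD²] = 1.07 × [2.6 × 0.73 − 0.5 × 0.73²] = 1.75 mA.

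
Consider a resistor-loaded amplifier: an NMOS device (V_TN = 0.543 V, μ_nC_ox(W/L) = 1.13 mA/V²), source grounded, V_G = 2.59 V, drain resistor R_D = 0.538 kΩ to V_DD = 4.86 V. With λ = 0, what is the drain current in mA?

I_D = 2.37 mA

V_GS = V_G = 2.59 V, so V_ov = 2.59 − 0.543 = 2.05 V.
Assume saturation: I_D = ½ k_n V_ov² = 0.5 × 1.13 × 2.05² = 2.37 mA, giving V_DS = V_DD − I_D R_D = 4.86 − 2.37 × 0.538 = 3.59 V.
V_DS = 3.59 V ≥ V_ov = 2.05 V, confirming saturation.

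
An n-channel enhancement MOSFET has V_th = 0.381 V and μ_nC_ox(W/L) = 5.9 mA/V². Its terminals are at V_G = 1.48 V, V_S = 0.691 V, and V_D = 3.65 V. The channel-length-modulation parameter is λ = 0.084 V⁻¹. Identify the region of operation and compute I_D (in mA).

V_GS = V_G − V_S = 1.48 − 0.691 = 0.789 V; V_DS = V_D − V_S = 3.65 − 0.691 = 2.96 V.
V_ov = V_GS − V_th = 0.789 − 0.381 = 0.408 V.
Since V_DS = 2.96 V ≥ V_ov = 0.408 V, the device is in saturation.
I_D = ½ k_n V_ov² (1 + λ V_DS) = 0.5 × 5.9 × 0.408² × (1 + 0.084 × 2.96) = 0.613 mA.

Saturation; I_D = 0.613 mA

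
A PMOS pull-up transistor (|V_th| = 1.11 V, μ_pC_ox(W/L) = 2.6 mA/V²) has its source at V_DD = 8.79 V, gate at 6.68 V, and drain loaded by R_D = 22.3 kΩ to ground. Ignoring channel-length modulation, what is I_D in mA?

V_SG = V_DD − V_G = 8.79 − 6.68 = 2.11 V, so V_ov = 2.11 − 1.11 = 1 V.
Assume saturation: I_D = ½ k_p V_ov² = 0.5 × 2.6 × 1² = 1.3 mA, giving V_SD = V_DD − I_D R_D = 8.79 − 1.3 × 22.3 = -20.2 V.
But -20.2 V < V_ov = 1 V, so the device is actually in triode.
In triode I_D = k_p[V_ov V_SD − ½ V_SD²] and I_D = (V_DD − V_SD)/R_D. Equating: 29 V_SD² − 58.98 V_SD + 8.79 = 0, giving V_SD = 0.162 V (the root below V_ov).
I_D = (8.79 − 0.162) / 22.3 = 0.387 mA.

I_D = 0.387 mA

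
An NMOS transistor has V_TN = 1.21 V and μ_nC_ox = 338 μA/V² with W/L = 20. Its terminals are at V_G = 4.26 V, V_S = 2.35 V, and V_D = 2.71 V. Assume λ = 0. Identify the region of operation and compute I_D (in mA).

V_GS = V_G − V_S = 4.26 − 2.35 = 1.91 V; V_DS = V_D − V_S = 2.71 − 2.35 = 0.36 V.
k_n = μ_nC_ox · (W/L) = 6.76 mA/V².
V_ov = V_GS − V_TN = 1.91 − 1.21 = 0.7 V.
Since V_DS = 0.36 V < V_ov = 0.7 V, the device is in the triode region.
I_D = k_n [V_ov · V_DS − ½ V_DS²] = 6.76 × [0.7 × 0.36 − 0.5 × 0.36²] = 1.27 mA.

Triode; I_D = 1.27 mA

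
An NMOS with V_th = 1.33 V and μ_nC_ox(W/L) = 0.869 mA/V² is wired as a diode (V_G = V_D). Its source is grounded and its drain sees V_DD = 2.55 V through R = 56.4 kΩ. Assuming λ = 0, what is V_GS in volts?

V_GS = 1.53 V

With gate tied to drain, V_GS = V_DS ≥ V_GS − V_th, so the device is in saturation.
KCL at the drain: ½ k_n (V_GS − V_th)² = (V_DD − V_GS)/R.
Let x = V_GS − 1.33. Then 24.5 x² + x − 1.22 = 0, giving x = 0.204 V (positive root), so V_GS = 1.53 V.
I_D = (V_DD − V_GS)/R = (2.55 − 1.53) / 56.4 = 0.018 mA.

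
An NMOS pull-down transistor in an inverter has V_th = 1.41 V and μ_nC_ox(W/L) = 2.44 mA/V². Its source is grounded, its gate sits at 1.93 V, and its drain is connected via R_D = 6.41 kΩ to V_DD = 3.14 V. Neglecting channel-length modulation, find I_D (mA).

V_GS = V_G = 1.93 V, so V_ov = 1.93 − 1.41 = 0.52 V.
Assume saturation: I_D = ½ k_n V_ov² = 0.5 × 2.44 × 0.52² = 0.33 mA, giving V_DS = V_DD − I_D R_D = 3.14 − 0.33 × 6.41 = 1.03 V.
V_DS = 1.03 V ≥ V_ov = 0.52 V, confirming saturation.

I_D = 0.330 mA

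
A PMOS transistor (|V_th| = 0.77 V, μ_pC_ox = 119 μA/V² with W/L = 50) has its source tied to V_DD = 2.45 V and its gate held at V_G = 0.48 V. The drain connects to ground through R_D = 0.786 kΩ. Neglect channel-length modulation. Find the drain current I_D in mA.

I_D = 2.56 mA

V_SG = V_DD − V_G = 2.45 − 0.48 = 1.97 V, so V_ov = 1.97 − 0.77 = 1.2 V.
k_p = μ_pC_ox · (W/L) = 5.95 mA/V².
Assume saturation: I_D = ½ k_p V_ov² = 0.5 × 5.95 × 1.2² = 4.28 mA, giving V_SD = V_DD − I_D R_D = 2.45 − 4.28 × 0.786 = -0.917 V.
But -0.917 V < V_ov = 1.2 V, so the device is actually in triode.
In triode I_D = k_p[V_ov V_SD − ½ V_SD²] and I_D = (V_DD − V_SD)/R_D. Equating: 2.34 V_SD² − 6.612 V_SD + 2.45 = 0, giving V_SD = 0.439 V (the root below V_ov).
I_D = (2.45 − 0.439) / 0.786 = 2.56 mA.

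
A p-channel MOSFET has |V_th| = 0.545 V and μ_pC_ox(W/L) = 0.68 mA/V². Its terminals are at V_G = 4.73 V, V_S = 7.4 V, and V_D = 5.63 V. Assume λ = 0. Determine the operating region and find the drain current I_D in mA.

V_SG = V_S − V_G = 7.4 − 4.73 = 2.67 V; V_SD = V_S − V_D = 7.4 − 5.63 = 1.77 V.
V_ov = V_SG − |V_th| = 2.67 − 0.545 = 2.12 V.
Since V_SD = 1.77 V < V_ov = 2.12 V, the device is in the triode region.
I_D = k_p [V_ov · V_SD − ½ V_SD²] = 0.68 × [2.12 × 1.77 − 0.5 × 1.77²] = 1.49 mA.

Triode; I_D = 1.49 mA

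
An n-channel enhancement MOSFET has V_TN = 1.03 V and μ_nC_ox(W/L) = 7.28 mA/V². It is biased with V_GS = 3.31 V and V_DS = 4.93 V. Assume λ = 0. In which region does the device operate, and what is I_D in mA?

Saturation; I_D = 18.9 mA

V_ov = V_GS − V_TN = 3.31 − 1.03 = 2.28 V.
Since V_DS = 4.93 V ≥ V_ov = 2.28 V, the device is in saturation.
I_D = ½ k_n V_ov² = 0.5 × 7.28 × 2.28² = 18.9 mA.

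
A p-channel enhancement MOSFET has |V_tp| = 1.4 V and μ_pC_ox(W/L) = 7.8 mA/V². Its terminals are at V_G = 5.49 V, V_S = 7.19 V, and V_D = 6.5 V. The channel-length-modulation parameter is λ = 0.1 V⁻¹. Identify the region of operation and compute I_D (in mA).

Saturation; I_D = 0.375 mA

V_SG = V_S − V_G = 7.19 − 5.49 = 1.7 V; V_SD = V_S − V_D = 7.19 − 6.5 = 0.69 V.
V_ov = V_SG − |V_tp| = 1.7 − 1.4 = 0.3 V.
Since V_SD = 0.69 V ≥ V_ov = 0.3 V, the device is in saturation.
I_D = ½ k_p V_ov² (1 + λ V_SD) = 0.5 × 7.8 × 0.3² × (1 + 0.1 × 0.69) = 0.375 mA.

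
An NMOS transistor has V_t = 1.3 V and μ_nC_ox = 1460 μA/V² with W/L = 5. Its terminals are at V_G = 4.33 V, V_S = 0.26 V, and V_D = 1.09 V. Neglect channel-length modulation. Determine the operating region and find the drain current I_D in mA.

Triode; I_D = 14.3 mA

V_GS = V_G − V_S = 4.33 − 0.26 = 4.07 V; V_DS = V_D − V_S = 1.09 − 0.26 = 0.83 V.
k_n = μ_nC_ox · (W/L) = 7.3 mA/V².
V_ov = V_GS − V_t = 4.07 − 1.3 = 2.77 V.
Since V_DS = 0.83 V < V_ov = 2.77 V, the device is in the triode region.
I_D = k_n [V_ov · V_DS − ½ V_DS²] = 7.3 × [2.77 × 0.83 − 0.5 × 0.83²] = 14.3 mA.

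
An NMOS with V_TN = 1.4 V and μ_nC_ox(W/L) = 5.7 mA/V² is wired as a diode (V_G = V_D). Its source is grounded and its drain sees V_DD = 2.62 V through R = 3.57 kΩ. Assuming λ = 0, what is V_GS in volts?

With gate tied to drain, V_GS = V_DS ≥ V_GS − V_TN, so the device is in saturation.
KCL at the drain: ½ k_n (V_GS − V_TN)² = (V_DD − V_GS)/R.
Let x = V_GS − 1.4. Then 10.2 x² + x − 1.22 = 0, giving x = 0.301 V (positive root), so V_GS = 1.7 V.
I_D = (V_DD − V_GS)/R = (2.62 − 1.7) / 3.57 = 0.258 mA.

V_GS = 1.70 V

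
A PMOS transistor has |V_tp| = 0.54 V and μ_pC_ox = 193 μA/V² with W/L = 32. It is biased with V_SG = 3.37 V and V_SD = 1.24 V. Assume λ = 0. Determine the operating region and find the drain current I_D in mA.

k_p = μ_pC_ox · (W/L) = 6.176 mA/V².
V_ov = V_SG − |V_tp| = 3.37 − 0.54 = 2.83 V.
Since V_SD = 1.24 V < V_ov = 2.83 V, the device is in the triode region.
I_D = k_p [V_ov · V_SD − ½ V_SD²] = 6.176 × [2.83 × 1.24 − 0.5 × 1.24²] = 16.9 mA.

Triode; I_D = 16.9 mA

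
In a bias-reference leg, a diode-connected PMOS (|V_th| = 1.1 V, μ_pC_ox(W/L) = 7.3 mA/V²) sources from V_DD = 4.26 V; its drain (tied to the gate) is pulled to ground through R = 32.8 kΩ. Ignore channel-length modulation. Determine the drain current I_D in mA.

With gate tied to drain, V_SG = V_SD ≥ V_SG − |V_th|, so the device is in saturation.
KCL at the drain: ½ k_p (V_SG − |V_th|)² = (V_DD − V_SG)/R.
Let x = V_SG − 1.1. Then 120 x² + x − 3.16 = 0, giving x = 0.158 V (positive root), so V_SG = 1.26 V.
I_D = (V_DD − V_SG)/R = (4.26 − 1.26) / 32.8 = 0.0915 mA.

I_D = 0.0915 mA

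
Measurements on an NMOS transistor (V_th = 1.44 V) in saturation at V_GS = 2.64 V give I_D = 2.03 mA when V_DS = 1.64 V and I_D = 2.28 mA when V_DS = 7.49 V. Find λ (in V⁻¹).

With V_GS fixed, I_D ∝ (1 + λ V_DS) in saturation, so I_D2/I_D1 = (1 + λ V_DS2)/(1 + λ V_DS1).
2.28/2.03 = 1.123 = (1 + 7.49 λ)/(1 + 1.64 λ).
Solving: λ (I_D1 V_DS2 − I_D2 V_DS1) = I_D2 − I_D1, so λ = (2.28 − 2.03) / (2.03 × 7.49 − 2.28 × 1.64) = 0.25 / 11.5 = 0.0218 V⁻¹.

λ = 0.0218 V⁻¹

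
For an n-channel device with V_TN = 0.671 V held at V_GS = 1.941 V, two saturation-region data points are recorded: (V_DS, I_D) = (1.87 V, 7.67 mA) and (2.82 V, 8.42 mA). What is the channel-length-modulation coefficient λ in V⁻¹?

With V_GS fixed, I_D ∝ (1 + λ V_DS) in saturation, so I_D2/I_D1 = (1 + λ V_DS2)/(1 + λ V_DS1).
8.42/7.67 = 1.098 = (1 + 2.82 λ)/(1 + 1.87 λ).
Solving: λ (I_D1 V_DS2 − I_D2 V_DS1) = I_D2 − I_D1, so λ = (8.42 − 7.67) / (7.67 × 2.82 − 8.42 × 1.87) = 0.75 / 5.88 = 0.127 V⁻¹.

λ = 0.127 V⁻¹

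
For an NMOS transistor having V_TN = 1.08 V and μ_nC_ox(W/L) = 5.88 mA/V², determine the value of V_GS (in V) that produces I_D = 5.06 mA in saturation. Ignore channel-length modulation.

V_GS = 2.39 V

In saturation I_D = ½ k_n (V_GS − V_TN)², so V_GS − V_TN = √(2 I_D / k_n) = √(2 × 5.06 / 5.88) = 1.31 V.
V_GS = 1.08 + 1.31 = 2.39 V.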